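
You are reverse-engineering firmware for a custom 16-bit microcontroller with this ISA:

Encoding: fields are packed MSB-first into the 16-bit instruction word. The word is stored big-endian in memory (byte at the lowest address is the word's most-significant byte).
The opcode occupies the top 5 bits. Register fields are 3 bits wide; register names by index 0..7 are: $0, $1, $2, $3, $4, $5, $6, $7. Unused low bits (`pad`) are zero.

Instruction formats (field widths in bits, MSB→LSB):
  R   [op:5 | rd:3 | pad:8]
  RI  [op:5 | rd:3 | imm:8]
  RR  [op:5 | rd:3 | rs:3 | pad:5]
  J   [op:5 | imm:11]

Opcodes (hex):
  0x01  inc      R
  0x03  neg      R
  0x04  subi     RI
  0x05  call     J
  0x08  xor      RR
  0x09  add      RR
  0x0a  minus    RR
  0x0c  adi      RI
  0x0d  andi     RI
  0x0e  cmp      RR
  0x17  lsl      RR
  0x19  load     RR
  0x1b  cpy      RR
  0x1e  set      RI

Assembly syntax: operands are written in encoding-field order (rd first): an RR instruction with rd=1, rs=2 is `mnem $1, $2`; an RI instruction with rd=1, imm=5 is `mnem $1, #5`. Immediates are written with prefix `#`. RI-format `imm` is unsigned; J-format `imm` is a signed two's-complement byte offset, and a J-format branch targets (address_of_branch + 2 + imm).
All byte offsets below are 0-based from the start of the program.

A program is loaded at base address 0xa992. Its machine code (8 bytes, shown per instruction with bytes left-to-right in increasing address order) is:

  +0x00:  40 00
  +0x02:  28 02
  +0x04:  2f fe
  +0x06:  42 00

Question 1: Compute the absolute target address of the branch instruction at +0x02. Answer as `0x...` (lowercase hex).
0xa998

@+02  big-endian(28 02) = 0x2802
  top 5b → 0x5 → call [J]
  imm@[10:0]=0x2 ⇒ #2
  target = base 0xa992 + off 0x02 + 2 + imm 2 = 0xa998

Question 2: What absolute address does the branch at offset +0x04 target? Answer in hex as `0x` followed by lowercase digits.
+0x04: 2f fe ⇒ word 0x2ffe (big)
  op=0x2ffe>>11=0x5 ⇒ call (J)
  imm@[10:0]=0x7fe (s11→-2) ⇒ #-2
  target = base 0xa992 + off 0x04 + 2 + imm -2 = 0xa996

0xa996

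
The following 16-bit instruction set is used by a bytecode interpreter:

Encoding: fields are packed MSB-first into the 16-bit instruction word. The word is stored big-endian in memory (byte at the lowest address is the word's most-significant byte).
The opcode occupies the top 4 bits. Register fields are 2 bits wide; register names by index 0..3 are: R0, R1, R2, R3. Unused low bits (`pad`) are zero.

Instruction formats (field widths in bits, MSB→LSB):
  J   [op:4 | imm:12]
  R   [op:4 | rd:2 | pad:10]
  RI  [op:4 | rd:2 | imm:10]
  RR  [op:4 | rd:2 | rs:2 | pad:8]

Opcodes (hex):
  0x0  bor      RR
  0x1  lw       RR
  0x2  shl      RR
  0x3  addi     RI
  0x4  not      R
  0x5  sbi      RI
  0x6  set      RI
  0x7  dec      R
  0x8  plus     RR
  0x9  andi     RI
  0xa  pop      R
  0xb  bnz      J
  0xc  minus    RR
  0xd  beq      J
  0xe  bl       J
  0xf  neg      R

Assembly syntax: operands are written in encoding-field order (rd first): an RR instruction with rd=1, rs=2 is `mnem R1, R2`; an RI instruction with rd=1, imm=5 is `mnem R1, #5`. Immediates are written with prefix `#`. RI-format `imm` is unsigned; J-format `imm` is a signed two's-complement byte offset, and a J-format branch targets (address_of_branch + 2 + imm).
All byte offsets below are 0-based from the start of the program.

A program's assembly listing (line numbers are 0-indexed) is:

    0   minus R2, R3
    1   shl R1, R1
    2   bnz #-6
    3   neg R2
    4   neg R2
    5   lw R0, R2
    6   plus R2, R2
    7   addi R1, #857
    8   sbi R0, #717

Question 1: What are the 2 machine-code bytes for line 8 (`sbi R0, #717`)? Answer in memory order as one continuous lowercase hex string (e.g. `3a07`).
line 8 (sbi): pack op=0x5:4|rd=0:2|imm=717:10 = 0x52cd; big→ 52 cd

52cd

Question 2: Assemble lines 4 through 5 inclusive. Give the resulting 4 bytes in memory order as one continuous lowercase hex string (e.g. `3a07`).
f8001200

4. neg fields op=0xf:4|rd=2:2|pad=0:10 → word f800h → f8 00
5. lw fields op=0x1:4|rd=0:2|rs=2:2|pad=0:8 → word 1200h → 12 00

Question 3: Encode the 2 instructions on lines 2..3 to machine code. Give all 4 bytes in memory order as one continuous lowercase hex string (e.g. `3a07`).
bffaf800

L2: bnz op=0xb:4|imm=-6:12 ⇒ 0xbffa ⇒ big bf fa
L3: neg op=0xf:4|rd=2:2|pad=0:10 ⇒ 0xf800 ⇒ big f8 00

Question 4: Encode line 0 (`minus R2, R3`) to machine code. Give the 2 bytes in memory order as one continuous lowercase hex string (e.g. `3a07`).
cb00

line 0 (minus): pack op=0xc:4|rd=2:2|rs=3:2|pad=0:8 = 0xcb00; big→ cb 00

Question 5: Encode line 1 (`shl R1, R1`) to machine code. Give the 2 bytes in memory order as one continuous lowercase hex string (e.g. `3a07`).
2500

1. shl fields op=0x2:4|rd=1:2|rs=1:2|pad=0:8 → word 2500h → 25 00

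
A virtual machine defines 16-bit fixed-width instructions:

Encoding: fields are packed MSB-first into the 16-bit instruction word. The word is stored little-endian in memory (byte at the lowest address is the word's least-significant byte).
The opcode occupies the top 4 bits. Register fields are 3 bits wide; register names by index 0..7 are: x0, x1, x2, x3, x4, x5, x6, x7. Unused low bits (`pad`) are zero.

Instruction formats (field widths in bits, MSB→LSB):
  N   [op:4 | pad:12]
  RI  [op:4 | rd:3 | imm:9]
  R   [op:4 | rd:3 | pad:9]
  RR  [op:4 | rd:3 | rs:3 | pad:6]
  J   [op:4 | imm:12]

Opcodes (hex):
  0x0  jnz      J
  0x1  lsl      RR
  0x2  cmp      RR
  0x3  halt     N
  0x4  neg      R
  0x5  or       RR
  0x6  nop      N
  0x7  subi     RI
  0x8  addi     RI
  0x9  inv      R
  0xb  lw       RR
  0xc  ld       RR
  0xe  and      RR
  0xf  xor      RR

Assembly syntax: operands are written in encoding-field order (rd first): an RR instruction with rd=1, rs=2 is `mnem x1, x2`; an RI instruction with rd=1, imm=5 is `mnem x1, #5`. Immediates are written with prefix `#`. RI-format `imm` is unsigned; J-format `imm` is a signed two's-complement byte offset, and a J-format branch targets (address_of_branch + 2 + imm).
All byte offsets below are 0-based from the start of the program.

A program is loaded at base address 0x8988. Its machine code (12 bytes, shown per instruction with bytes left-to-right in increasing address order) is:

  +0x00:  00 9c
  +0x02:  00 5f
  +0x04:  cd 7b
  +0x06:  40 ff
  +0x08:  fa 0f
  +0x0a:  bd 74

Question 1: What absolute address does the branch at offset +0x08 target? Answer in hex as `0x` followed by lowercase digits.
+0x08: fa 0f ⇒ word 0x0ffa (little)
  top 4b → 0x0 → jnz [J]
  [11:0] imm=4090 (s12→-6) = #-6
  target = base 0x8988 + off 0x08 + 2 + imm -6 = 0x898c

0x898c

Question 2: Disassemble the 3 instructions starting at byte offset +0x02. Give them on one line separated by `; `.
or x7, x4; subi x5, #461; xor x7, x5

[02] 00 5f → 0x5f00
  top 4b → 0x5 → or [RR]
  rd@[11:9]=0x7 ⇒ x7
  rs@[8:6]=0x4 ⇒ x4
[04] cd 7b → 0x7bcd
  top 4b → 0x7 → subi [RI]
  rd@[11:9]=0x5 ⇒ x5
  imm@[8:0]=0x1cd ⇒ #461
[06] 40 ff → 0xff40
  top 4b → 0xf → xor [RR]
  rd@[11:9]=0x7 ⇒ x7
  rs@[8:6]=0x5 ⇒ x5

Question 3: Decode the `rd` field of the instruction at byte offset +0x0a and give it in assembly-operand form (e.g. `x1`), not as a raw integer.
x2

[0a] bd 74 → 0x74bd
  top 4b → 0x7 → subi [RI]
  [11:9] rd=2 = x2
  [8:0] imm=189 = #189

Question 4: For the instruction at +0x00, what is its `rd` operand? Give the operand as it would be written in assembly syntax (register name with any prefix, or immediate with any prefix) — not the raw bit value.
off 0x00: read 00 9c as little → 0x9c00
  top 4b → 0x9 → inv [R]
  rd@[11:9]=0x6 ⇒ x6

x6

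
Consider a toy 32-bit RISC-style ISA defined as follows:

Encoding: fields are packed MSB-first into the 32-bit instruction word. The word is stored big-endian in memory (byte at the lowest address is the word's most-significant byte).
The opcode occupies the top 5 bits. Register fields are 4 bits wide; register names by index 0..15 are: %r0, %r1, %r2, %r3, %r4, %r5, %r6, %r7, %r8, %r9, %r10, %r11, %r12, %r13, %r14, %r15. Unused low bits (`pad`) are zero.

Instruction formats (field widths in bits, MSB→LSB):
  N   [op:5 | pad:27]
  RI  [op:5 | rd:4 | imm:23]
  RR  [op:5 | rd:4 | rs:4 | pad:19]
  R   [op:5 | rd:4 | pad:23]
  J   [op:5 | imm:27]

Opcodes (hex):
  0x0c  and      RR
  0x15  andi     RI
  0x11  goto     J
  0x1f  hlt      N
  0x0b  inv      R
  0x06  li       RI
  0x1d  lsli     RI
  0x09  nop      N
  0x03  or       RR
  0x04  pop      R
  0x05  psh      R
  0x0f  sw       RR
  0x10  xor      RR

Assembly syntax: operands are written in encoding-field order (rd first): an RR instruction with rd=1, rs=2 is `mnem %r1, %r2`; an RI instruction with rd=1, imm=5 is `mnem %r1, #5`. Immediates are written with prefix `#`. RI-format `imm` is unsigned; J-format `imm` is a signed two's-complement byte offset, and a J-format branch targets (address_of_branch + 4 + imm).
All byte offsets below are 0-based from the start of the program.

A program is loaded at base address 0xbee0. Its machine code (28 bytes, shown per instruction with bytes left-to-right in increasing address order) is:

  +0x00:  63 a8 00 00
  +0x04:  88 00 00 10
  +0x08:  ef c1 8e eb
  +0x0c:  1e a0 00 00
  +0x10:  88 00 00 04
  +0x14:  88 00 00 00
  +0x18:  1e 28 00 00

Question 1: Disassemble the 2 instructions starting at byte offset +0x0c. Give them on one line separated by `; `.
or %r13, %r4; goto #4

+0x0c: 1e a0 00 00 ⇒ word 0x1ea00000 (big)
  opcode bits[31:27]=0x3: or/RR
  rd@[26:23]=0xd ⇒ %r13
  rs@[22:19]=0x4 ⇒ %r4
+0x10: 88 00 00 04 ⇒ word 0x88000004 (big)
  opcode bits[31:27]=0x11: goto/J
  imm@[26:0]=0x4 ⇒ #4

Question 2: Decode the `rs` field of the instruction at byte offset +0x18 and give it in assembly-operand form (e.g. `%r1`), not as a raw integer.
[18] 1e 28 00 00 → 0x1e280000
  top 5b → 0x3 → or [RR]
  rd@[26:23]=0xc ⇒ %r12
  rs@[22:19]=0x5 ⇒ %r5

%r5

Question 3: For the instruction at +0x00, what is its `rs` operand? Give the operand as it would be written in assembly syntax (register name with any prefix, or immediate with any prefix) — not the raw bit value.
%r5

off 0x00: read 63 a8 00 00 as big → 0x63a80000
  opcode bits[31:27]=0xc: and/RR
  [26:23] rd=7 = %r7
  [22:19] rs=5 = %r5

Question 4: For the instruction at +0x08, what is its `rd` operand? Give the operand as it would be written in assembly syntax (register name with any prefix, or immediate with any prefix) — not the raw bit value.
@+08  big-endian(ef c1 8e eb) = 0xefc18eeb
  op=0xefc18eeb>>27=0x1d ⇒ lsli (RI)
  rd@[26:23]=0xf ⇒ %r15
  imm@[22:0]=0x418eeb ⇒ #4296427

%r15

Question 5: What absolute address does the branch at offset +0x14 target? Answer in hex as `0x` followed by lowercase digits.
0xbef8

+0x14: 88 00 00 00 ⇒ word 0x88000000 (big)
  opcode bits[31:27]=0x11: goto/J
  [26:0] imm=0 = #0
  target = base 0xbee0 + off 0x14 + 4 + imm 0 = 0xbef8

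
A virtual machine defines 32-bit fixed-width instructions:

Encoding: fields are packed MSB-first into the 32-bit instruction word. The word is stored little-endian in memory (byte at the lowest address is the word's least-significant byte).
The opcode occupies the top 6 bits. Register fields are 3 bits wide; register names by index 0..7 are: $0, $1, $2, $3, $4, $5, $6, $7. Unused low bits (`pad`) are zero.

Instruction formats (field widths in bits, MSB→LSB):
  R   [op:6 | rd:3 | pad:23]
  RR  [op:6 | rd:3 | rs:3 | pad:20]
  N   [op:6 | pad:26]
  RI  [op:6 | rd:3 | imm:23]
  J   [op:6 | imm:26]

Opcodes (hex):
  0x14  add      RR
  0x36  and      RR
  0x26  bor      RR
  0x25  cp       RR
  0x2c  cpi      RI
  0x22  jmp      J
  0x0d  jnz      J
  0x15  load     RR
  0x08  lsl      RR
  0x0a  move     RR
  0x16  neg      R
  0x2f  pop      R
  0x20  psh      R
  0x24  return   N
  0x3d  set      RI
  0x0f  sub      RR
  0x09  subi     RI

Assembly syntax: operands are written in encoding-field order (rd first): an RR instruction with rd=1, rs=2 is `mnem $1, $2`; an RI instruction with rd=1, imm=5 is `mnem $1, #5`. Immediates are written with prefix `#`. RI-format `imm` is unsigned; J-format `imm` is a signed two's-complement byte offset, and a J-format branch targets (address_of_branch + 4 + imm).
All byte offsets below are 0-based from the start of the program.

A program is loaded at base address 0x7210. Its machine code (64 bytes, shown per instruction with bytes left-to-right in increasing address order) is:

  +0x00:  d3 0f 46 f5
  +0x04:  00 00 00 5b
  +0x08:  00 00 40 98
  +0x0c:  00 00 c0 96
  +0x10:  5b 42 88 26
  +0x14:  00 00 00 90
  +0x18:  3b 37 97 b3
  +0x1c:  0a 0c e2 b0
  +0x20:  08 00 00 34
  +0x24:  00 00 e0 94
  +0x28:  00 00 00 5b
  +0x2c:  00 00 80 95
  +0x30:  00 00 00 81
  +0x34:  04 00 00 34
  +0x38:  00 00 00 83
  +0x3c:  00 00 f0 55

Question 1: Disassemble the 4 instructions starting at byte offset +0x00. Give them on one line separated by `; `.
[00] d3 0f 46 f5 → 0xf5460fd3
  op=0xf5460fd3>>26=0x3d ⇒ set (RI)
  rd@[25:23]=0x2 ⇒ $2
  imm@[22:0]=0x460fd3 ⇒ #4591571
[04] 00 00 00 5b → 0x5b000000
  op=0x5b000000>>26=0x16 ⇒ neg (R)
  rd@[25:23]=0x6 ⇒ $6
[08] 00 00 40 98 → 0x98400000
  op=0x98400000>>26=0x26 ⇒ bor (RR)
  rd@[25:23]=0x0 ⇒ $0
  rs@[22:20]=0x4 ⇒ $4
[0c] 00 00 c0 96 → 0x96c00000
  op=0x96c00000>>26=0x25 ⇒ cp (RR)
  rd@[25:23]=0x5 ⇒ $5
  rs@[22:20]=0x4 ⇒ $4

set $2, #4591571; neg $6; bor $0, $4; cp $5, $4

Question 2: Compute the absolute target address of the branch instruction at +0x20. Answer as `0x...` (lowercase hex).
+0x20: 08 00 00 34 ⇒ word 0x34000008 (little)
  top 6b → 0xd → jnz [J]
  imm: (w>>0)&0x3ffffff=0x8 → #8
  target = base 0x7210 + off 0x20 + 4 + imm 8 = 0x723c

0x723c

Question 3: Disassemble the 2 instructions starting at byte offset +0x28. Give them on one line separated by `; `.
@+28  little-endian(00 00 00 5b) = 0x5b000000
  opcode bits[31:26]=0x16: neg/R
  rd: (w>>23)&0x7=0x6 → $6
@+2c  little-endian(00 00 80 95) = 0x95800000
  opcode bits[31:26]=0x25: cp/RR
  rd: (w>>23)&0x7=0x3 → $3
  rs: (w>>20)&0x7=0x0 → $0

neg $6; cp $3, $0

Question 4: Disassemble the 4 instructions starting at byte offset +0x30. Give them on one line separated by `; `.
off 0x30: read 00 00 00 81 as little → 0x81000000
  top 6b → 0x20 → psh [R]
  rd@[25:23]=0x2 ⇒ $2
off 0x34: read 04 00 00 34 as little → 0x34000004
  top 6b → 0xd → jnz [J]
  imm@[25:0]=0x4 ⇒ #4
off 0x38: read 00 00 00 83 as little → 0x83000000
  top 6b → 0x20 → psh [R]
  rd@[25:23]=0x6 ⇒ $6
off 0x3c: read 00 00 f0 55 as little → 0x55f00000
  top 6b → 0x15 → load [RR]
  rd@[25:23]=0x3 ⇒ $3
  rs@[22:20]=0x7 ⇒ $7

psh $2; jnz #4; psh $6; load $3, $7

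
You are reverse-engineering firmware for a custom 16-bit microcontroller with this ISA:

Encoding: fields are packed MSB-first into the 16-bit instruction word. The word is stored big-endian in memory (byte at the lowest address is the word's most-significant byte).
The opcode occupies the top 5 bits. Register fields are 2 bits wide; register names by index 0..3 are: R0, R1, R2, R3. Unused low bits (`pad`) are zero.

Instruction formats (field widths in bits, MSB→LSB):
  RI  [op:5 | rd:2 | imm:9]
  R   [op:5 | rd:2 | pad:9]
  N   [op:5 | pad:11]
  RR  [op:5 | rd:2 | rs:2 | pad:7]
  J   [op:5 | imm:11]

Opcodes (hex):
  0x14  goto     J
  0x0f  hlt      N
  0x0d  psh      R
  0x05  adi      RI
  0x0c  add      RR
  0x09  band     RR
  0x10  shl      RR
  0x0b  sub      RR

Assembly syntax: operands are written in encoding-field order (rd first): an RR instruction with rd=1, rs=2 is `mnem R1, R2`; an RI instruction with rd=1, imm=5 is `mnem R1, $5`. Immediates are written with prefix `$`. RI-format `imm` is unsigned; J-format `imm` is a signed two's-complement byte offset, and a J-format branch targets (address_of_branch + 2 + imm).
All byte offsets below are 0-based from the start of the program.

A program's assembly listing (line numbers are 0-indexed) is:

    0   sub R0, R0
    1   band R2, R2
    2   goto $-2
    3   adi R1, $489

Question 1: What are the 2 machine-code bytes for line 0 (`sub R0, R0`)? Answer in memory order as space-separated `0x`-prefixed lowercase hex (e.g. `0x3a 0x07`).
0. sub fields op=0xb:5|rd=0:2|rs=0:2|pad=0:7 → word 5800h → 58 00

0x58 0x00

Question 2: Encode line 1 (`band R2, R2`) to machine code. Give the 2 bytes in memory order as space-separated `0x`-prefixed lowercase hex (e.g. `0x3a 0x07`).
0x4d 0x00

L1: band op=0x9:5|rd=2:2|rs=2:2|pad=0:7 ⇒ 0x4d00 ⇒ big 4d 00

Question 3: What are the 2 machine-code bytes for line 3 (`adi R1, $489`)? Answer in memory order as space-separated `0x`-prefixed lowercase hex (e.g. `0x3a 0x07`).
3. adi fields op=0x5:5|rd=1:2|imm=489:9 → word 2be9h → 2b e9

0x2b 0xe9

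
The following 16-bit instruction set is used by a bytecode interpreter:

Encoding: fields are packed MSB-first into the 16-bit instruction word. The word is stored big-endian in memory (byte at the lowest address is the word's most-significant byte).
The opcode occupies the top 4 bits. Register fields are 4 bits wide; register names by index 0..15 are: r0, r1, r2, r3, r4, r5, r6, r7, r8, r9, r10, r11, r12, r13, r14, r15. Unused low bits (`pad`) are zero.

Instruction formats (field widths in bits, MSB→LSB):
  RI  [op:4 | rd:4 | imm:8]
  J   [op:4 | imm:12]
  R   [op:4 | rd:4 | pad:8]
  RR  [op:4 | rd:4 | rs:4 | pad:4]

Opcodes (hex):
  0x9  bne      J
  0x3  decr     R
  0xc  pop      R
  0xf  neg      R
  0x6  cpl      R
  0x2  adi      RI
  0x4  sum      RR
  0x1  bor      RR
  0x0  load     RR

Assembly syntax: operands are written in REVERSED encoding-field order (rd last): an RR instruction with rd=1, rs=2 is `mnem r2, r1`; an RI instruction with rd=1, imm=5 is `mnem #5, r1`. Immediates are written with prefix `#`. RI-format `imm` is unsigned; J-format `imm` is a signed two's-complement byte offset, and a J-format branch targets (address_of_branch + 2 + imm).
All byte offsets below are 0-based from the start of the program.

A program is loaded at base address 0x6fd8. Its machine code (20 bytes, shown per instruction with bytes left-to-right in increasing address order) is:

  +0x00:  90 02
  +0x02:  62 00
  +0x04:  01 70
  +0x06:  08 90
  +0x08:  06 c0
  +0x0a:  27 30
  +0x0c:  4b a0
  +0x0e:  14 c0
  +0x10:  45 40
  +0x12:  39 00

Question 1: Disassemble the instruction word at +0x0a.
+0x0a: 27 30 ⇒ word 0x2730 (big)
  op=0x2730>>12=0x2 ⇒ adi (RI)
  [11:8] rd=7 = r7
  [7:0] imm=48 = #48

adi #48, r7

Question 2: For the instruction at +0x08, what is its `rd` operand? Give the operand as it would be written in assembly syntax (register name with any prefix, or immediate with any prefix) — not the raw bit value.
@+08  big-endian(06 c0) = 0x06c0
  top 4b → 0x0 → load [RR]
  rd: (w>>8)&0xf=0x6 → r6
  rs: (w>>4)&0xf=0xc → r12

r6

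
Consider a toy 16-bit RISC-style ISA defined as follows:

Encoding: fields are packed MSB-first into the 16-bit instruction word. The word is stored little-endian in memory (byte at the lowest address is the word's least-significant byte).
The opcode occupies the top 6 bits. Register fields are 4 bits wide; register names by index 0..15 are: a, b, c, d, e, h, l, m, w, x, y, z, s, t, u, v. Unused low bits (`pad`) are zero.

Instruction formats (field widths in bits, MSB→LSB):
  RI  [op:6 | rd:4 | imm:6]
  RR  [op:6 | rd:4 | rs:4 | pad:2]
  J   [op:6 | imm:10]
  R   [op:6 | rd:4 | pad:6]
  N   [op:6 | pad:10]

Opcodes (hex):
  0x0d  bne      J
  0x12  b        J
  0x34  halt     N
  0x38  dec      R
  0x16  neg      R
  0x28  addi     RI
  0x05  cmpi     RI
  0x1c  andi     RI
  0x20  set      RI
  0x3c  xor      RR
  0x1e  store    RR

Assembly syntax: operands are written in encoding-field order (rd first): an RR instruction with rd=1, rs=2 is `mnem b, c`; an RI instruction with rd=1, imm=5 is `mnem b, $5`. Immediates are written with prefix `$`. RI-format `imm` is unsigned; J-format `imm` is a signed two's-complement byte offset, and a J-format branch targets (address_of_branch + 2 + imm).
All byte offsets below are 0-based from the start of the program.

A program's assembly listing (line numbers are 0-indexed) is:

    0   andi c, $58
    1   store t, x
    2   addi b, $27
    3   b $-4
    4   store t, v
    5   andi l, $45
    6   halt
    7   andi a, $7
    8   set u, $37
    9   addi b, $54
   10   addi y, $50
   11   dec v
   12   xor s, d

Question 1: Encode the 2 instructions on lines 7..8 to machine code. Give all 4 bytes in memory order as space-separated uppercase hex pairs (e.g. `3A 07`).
line 7 (andi): pack op=0x1c:6|rd=0:4|imm=7:6 = 0x7007; little→ 07 70
line 8 (set): pack op=0x20:6|rd=14:4|imm=37:6 = 0x83a5; little→ a5 83

07 70 A5 83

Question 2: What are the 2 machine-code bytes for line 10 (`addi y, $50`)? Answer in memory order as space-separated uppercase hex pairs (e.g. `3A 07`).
10. addi fields op=0x28:6|rd=10:4|imm=50:6 → word a2b2h → b2 a2

B2 A2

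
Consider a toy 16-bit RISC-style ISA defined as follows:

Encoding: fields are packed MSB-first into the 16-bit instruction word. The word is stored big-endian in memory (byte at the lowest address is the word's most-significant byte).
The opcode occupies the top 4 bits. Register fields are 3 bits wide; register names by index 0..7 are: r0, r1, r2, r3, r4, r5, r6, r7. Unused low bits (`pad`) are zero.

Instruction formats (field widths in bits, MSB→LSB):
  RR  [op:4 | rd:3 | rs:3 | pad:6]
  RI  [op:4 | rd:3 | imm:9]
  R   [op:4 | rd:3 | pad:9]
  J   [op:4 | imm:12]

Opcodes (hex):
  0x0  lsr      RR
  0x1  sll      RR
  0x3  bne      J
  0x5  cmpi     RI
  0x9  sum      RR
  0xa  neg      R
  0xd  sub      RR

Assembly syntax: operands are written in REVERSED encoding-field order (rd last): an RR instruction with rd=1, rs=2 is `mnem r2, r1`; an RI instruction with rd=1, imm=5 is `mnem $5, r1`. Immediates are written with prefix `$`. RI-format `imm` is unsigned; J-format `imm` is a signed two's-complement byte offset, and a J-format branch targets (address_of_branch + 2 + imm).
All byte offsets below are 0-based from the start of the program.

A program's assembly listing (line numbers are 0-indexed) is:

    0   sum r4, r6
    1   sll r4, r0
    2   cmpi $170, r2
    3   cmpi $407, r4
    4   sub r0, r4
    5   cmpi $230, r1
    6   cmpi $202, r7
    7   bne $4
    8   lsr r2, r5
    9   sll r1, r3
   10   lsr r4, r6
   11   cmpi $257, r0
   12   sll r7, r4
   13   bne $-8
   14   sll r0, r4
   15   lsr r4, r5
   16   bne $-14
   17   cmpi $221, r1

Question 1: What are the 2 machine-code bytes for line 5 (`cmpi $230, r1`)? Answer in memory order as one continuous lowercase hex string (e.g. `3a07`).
5. cmpi fields op=0x5:4|rd=1:3|imm=230:9 → word 52e6h → 52 e6

52e6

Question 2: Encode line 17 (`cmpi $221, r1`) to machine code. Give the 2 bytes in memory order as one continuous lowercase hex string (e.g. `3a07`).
line 17 (cmpi): pack op=0x5:4|rd=1:3|imm=221:9 = 0x52dd; big→ 52 dd

52dd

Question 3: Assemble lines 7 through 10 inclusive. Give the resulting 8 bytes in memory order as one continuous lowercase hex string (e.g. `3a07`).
line 7 (bne): pack op=0x3:4|imm=4:12 = 0x3004; big→ 30 04
line 8 (lsr): pack op=0x0:4|rd=5:3|rs=2:3|pad=0:6 = 0x0a80; big→ 0a 80
line 9 (sll): pack op=0x1:4|rd=3:3|rs=1:3|pad=0:6 = 0x1640; big→ 16 40
line 10 (lsr): pack op=0x0:4|rd=6:3|rs=4:3|pad=0:6 = 0x0d00; big→ 0d 00

30040a8016400d00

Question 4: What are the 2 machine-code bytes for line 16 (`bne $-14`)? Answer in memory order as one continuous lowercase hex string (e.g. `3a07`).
line 16 (bne): pack op=0x3:4|imm=-14:12 = 0x3ff2; big→ 3f f2

3ff2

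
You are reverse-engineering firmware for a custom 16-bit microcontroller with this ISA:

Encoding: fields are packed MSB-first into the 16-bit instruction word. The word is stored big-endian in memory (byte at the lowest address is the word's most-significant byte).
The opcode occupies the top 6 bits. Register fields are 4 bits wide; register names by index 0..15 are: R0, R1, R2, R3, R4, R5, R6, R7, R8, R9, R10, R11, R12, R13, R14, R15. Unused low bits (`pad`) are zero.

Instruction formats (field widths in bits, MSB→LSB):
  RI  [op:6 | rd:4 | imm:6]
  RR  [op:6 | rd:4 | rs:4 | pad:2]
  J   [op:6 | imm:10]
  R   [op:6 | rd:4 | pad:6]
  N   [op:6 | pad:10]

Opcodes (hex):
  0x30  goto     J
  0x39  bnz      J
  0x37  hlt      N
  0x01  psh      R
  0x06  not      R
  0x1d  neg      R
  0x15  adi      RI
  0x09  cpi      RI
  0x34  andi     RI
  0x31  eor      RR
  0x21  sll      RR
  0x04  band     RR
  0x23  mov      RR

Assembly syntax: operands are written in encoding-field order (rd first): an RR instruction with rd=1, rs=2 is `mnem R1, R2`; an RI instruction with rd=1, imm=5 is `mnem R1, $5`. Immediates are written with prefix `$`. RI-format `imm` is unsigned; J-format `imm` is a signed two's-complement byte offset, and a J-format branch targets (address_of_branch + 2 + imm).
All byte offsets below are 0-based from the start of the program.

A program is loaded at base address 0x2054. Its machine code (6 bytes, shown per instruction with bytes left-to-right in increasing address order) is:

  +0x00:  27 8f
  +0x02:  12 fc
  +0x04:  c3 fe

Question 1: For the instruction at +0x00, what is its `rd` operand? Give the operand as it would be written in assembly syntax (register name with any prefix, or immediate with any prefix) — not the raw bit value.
R14

+0x00: 27 8f ⇒ word 0x278f (big)
  opcode bits[15:10]=0x9: cpi/RI
  [9:6] rd=14 = R14
  [5:0] imm=15 = $15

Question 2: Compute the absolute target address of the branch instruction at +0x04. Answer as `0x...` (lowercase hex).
[04] c3 fe → 0xc3fe
  top 6b → 0x30 → goto [J]
  imm@[9:0]=0x3fe (s10→-2) ⇒ $-2
  target = base 0x2054 + off 0x04 + 2 + imm -2 = 0x2058

0x2058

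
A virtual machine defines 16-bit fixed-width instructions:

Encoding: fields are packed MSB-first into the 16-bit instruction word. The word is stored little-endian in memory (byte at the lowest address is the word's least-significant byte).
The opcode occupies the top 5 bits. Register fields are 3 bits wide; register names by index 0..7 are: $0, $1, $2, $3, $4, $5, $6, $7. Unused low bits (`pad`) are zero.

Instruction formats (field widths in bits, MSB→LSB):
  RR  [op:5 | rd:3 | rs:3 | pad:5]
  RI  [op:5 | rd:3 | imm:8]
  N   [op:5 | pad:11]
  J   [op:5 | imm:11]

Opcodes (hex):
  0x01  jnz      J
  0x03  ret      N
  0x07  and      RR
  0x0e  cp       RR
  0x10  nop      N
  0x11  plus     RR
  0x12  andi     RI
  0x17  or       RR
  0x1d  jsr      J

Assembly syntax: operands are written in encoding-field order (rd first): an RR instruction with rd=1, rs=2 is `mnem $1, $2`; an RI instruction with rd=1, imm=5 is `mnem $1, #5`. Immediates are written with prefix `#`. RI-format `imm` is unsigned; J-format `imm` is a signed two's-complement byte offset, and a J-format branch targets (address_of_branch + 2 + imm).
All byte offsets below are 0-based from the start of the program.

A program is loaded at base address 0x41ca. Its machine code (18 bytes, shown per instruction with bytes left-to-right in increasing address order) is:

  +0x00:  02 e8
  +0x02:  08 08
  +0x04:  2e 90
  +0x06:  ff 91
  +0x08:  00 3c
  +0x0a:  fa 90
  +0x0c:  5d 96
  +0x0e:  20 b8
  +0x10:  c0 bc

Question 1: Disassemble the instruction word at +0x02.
[02] 08 08 → 0x0808
  opcode bits[15:11]=0x1: jnz/J
  [10:0] imm=8 = #8

jnz #8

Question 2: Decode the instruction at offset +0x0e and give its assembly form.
or $0, $1

@+0e  little-endian(20 b8) = 0xb820
  top 5b → 0x17 → or [RR]
  rd: (w>>8)&0x7=0x0 → $0
  rs: (w>>5)&0x7=0x1 → $1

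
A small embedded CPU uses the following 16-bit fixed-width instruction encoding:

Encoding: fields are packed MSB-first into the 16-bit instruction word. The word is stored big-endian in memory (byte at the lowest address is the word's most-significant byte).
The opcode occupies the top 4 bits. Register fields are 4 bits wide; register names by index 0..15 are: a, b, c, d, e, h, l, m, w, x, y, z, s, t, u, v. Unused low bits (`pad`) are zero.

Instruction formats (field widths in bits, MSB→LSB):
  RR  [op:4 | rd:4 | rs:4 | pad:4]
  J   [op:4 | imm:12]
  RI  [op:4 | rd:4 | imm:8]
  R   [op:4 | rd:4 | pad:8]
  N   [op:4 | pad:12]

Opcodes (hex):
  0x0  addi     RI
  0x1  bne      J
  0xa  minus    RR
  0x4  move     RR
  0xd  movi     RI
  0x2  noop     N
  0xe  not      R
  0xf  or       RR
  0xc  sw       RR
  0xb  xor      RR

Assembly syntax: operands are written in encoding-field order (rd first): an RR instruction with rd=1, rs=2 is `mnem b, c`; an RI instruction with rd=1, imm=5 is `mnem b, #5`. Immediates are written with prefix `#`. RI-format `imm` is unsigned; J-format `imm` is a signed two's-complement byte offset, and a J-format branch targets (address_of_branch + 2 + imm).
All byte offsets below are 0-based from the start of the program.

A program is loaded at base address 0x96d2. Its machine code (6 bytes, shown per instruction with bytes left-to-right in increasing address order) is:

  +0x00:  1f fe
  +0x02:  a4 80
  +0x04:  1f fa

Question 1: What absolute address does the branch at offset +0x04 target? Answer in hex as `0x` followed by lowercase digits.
0x96d2

off 0x04: read 1f fa as big → 0x1ffa
  top 4b → 0x1 → bne [J]
  [11:0] imm=4090 (s12→-6) = #-6
  target = base 0x96d2 + off 0x04 + 2 + imm -6 = 0x96d2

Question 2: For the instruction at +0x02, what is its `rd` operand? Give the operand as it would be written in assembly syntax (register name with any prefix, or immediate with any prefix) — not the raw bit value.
e

[02] a4 80 → 0xa480
  top 4b → 0xa → minus [RR]
  [11:8] rd=4 = e
  [7:4] rs=8 = w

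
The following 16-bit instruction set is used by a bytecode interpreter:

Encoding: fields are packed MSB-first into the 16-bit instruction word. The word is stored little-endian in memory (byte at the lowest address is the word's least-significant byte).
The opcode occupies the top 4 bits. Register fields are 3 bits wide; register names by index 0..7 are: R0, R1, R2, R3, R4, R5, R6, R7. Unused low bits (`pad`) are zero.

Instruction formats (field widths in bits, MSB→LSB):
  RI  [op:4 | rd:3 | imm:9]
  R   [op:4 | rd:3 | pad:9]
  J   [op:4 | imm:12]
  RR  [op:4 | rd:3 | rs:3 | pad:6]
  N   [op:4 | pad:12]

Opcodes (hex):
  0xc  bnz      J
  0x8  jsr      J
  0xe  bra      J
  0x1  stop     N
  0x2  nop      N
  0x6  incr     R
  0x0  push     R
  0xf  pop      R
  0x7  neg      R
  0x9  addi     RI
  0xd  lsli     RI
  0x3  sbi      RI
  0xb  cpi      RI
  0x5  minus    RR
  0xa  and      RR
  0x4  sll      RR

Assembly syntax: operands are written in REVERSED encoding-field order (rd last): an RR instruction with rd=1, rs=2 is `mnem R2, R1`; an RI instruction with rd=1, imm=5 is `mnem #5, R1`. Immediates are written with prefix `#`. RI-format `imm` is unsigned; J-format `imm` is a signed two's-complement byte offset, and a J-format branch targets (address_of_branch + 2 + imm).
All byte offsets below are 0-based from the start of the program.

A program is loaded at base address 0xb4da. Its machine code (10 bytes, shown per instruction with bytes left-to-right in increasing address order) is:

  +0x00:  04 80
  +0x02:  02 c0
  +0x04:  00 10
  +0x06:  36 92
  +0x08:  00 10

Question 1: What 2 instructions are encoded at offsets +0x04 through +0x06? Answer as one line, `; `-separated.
off 0x04: read 00 10 as little → 0x1000
  top 4b → 0x1 → stop [N]
off 0x06: read 36 92 as little → 0x9236
  top 4b → 0x9 → addi [RI]
  rd: (w>>9)&0x7=0x1 → R1
  imm: (w>>0)&0x1ff=0x36 → #54

stop; addi #54, R1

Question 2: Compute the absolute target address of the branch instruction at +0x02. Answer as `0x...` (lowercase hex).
0xb4e0

@+02  little-endian(02 c0) = 0xc002
  top 4b → 0xc → bnz [J]
  imm: (w>>0)&0xfff=0x2 → #2
  target = base 0xb4da + off 0x02 + 2 + imm 2 = 0xb4e0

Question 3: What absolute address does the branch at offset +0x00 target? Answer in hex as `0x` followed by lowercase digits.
[00] 04 80 → 0x8004
  opcode bits[15:12]=0x8: jsr/J
  imm@[11:0]=0x4 ⇒ #4
  target = base 0xb4da + off 0x00 + 2 + imm 4 = 0xb4e0

0xb4e0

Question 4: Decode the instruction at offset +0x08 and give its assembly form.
stop

[08] 00 10 → 0x1000
  op=0x1000>>12=0x1 ⇒ stop (N)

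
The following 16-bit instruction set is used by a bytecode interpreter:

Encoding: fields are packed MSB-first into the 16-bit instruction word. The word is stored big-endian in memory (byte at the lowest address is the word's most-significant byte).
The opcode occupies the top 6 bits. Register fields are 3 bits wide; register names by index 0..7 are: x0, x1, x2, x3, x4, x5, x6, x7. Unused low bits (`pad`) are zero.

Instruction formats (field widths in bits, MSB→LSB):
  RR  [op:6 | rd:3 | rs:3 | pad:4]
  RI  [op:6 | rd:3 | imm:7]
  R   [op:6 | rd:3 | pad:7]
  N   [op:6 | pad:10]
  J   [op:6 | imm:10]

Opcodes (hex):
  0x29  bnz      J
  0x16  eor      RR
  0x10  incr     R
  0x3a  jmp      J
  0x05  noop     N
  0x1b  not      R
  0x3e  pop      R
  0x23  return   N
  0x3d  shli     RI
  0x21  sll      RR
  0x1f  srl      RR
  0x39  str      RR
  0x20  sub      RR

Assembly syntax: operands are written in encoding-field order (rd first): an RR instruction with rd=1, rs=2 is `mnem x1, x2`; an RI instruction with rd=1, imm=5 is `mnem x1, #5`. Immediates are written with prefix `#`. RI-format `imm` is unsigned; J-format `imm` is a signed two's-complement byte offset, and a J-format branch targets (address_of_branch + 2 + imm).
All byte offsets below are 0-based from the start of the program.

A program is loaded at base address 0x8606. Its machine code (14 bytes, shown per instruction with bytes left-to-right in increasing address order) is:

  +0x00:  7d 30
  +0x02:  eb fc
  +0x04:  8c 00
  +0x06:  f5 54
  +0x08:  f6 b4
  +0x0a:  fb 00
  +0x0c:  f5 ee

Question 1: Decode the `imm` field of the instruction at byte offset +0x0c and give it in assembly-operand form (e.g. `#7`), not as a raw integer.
#110

off 0x0c: read f5 ee as big → 0xf5ee
  op=0xf5ee>>10=0x3d ⇒ shli (RI)
  rd@[9:7]=0x3 ⇒ x3
  imm@[6:0]=0x6e ⇒ #110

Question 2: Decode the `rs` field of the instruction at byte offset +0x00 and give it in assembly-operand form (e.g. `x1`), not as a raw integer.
[00] 7d 30 → 0x7d30
  opcode bits[15:10]=0x1f: srl/RR
  [9:7] rd=2 = x2
  [6:4] rs=3 = x3

x3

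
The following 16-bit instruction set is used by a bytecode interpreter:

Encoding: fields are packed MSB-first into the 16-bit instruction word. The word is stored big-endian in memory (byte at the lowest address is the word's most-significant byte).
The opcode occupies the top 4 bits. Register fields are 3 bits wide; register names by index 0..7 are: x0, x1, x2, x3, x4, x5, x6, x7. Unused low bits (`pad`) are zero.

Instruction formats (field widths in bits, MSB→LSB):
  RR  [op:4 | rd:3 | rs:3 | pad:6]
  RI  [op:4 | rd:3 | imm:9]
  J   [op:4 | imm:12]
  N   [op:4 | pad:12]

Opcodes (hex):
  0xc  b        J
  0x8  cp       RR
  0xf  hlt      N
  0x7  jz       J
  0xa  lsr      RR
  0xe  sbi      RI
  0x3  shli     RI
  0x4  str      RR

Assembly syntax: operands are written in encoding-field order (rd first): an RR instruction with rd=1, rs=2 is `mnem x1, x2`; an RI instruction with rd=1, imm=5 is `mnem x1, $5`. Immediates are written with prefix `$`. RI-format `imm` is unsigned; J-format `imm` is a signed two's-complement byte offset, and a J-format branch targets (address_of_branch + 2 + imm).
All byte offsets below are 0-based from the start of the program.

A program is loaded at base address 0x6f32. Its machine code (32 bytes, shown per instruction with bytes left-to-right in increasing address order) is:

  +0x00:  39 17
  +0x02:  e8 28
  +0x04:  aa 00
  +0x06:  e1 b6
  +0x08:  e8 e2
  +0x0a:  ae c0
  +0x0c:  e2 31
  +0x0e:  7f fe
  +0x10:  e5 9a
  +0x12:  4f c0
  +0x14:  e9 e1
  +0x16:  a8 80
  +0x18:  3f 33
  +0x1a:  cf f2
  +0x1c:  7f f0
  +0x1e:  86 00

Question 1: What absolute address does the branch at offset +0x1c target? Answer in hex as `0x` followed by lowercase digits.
0x6f40

off 0x1c: read 7f f0 as big → 0x7ff0
  top 4b → 0x7 → jz [J]
  imm@[11:0]=0xff0 (s12→-16) ⇒ $-16
  target = base 0x6f32 + off 0x1c + 2 + imm -16 = 0x6f40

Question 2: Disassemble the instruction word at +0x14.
sbi x4, $481

off 0x14: read e9 e1 as big → 0xe9e1
  op=0xe9e1>>12=0xe ⇒ sbi (RI)
  [11:9] rd=4 = x4
  [8:0] imm=481 = $481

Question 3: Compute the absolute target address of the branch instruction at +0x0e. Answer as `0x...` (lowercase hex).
[0e] 7f fe → 0x7ffe
  top 4b → 0x7 → jz [J]
  imm: (w>>0)&0xfff=0xffe (s12→-2) → $-2
  target = base 0x6f32 + off 0x0e + 2 + imm -2 = 0x6f40

0x6f40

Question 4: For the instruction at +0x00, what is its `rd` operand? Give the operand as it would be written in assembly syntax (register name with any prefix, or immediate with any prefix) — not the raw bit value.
[00] 39 17 → 0x3917
  top 4b → 0x3 → shli [RI]
  rd@[11:9]=0x4 ⇒ x4
  imm@[8:0]=0x117 ⇒ $279

x4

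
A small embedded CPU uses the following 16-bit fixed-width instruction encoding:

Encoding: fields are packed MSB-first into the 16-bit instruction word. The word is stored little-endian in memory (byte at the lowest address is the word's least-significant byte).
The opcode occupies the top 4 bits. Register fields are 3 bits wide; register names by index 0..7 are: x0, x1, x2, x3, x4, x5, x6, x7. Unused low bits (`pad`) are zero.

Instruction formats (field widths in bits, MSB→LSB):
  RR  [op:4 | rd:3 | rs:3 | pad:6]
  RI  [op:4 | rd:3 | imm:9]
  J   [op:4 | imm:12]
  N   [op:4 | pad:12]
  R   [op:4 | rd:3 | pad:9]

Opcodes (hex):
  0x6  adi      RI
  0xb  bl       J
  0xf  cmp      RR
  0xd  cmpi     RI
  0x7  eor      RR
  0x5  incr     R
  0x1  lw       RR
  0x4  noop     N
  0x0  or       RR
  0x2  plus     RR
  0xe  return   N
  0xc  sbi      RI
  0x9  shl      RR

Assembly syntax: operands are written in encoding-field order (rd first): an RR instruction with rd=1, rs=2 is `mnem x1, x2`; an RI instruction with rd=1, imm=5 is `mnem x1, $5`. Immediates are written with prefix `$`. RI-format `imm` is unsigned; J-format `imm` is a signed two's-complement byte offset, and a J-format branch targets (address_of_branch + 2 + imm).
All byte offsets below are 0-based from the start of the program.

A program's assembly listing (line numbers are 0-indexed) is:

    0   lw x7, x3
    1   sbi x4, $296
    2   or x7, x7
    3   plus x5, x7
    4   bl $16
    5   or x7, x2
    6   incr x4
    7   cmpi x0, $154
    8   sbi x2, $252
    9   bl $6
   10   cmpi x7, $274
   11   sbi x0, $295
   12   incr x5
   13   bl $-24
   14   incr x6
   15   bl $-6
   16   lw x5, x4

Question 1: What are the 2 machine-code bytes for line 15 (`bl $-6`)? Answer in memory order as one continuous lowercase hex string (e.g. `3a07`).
fabf

L15: bl op=0xb:4|imm=-6:12 ⇒ 0xbffa ⇒ little fa bf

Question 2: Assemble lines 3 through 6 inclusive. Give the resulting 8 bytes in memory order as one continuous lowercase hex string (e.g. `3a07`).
c02b10b0800e0058

3. plus fields op=0x2:4|rd=5:3|rs=7:3|pad=0:6 → word 2bc0h → c0 2b
4. bl fields op=0xb:4|imm=16:12 → word b010h → 10 b0
5. or fields op=0x0:4|rd=7:3|rs=2:3|pad=0:6 → word 0e80h → 80 0e
6. incr fields op=0x5:4|rd=4:3|pad=0:9 → word 5800h → 00 58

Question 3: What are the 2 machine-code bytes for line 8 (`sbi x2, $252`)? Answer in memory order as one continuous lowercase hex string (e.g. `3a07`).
fcc4

8. sbi fields op=0xc:4|rd=2:3|imm=252:9 → word c4fch → fc c4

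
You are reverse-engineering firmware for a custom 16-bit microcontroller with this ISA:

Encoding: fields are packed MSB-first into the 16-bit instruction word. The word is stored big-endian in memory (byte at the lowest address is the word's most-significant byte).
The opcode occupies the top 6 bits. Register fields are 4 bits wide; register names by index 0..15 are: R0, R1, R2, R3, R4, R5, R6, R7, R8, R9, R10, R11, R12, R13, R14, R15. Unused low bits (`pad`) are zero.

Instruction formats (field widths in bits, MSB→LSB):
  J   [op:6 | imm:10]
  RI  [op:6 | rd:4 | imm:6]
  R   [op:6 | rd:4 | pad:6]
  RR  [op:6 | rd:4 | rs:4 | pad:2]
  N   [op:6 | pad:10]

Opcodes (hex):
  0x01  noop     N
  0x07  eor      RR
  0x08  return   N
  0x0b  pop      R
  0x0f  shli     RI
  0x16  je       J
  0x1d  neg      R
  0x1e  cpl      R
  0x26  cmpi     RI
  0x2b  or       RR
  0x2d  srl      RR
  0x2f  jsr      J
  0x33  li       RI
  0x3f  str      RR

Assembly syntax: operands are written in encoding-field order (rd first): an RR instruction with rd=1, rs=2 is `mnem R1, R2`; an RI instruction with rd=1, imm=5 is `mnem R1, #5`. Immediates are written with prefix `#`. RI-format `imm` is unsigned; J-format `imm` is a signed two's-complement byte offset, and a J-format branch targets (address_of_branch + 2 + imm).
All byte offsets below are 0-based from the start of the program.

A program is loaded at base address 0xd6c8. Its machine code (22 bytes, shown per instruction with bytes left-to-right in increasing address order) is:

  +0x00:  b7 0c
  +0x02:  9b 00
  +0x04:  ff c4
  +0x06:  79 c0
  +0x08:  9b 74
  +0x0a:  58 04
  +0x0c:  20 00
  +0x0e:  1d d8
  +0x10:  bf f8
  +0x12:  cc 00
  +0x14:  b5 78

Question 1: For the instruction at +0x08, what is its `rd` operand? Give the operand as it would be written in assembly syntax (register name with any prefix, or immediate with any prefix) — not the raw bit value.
R13

@+08  big-endian(9b 74) = 0x9b74
  top 6b → 0x26 → cmpi [RI]
  [9:6] rd=13 = R13
  [5:0] imm=52 = #52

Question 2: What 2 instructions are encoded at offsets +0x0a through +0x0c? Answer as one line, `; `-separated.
@+0a  big-endian(58 04) = 0x5804
  op=0x5804>>10=0x16 ⇒ je (J)
  imm: (w>>0)&0x3ff=0x4 → #4
@+0c  big-endian(20 00) = 0x2000
  op=0x2000>>10=0x8 ⇒ return (N)

je #4; return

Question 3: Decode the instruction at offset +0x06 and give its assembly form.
cpl R7

off 0x06: read 79 c0 as big → 0x79c0
  top 6b → 0x1e → cpl [R]
  rd: (w>>6)&0xf=0x7 → R7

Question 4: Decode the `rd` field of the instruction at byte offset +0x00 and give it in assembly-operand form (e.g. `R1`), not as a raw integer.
@+00  big-endian(b7 0c) = 0xb70c
  op=0xb70c>>10=0x2d ⇒ srl (RR)
  rd: (w>>6)&0xf=0xc → R12
  rs: (w>>2)&0xf=0x3 → R3

R12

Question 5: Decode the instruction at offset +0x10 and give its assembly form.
off 0x10: read bf f8 as big → 0xbff8
  opcode bits[15:10]=0x2f: jsr/J
  imm: (w>>0)&0x3ff=0x3f8 (s10→-8) → #-8

jsr #-8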